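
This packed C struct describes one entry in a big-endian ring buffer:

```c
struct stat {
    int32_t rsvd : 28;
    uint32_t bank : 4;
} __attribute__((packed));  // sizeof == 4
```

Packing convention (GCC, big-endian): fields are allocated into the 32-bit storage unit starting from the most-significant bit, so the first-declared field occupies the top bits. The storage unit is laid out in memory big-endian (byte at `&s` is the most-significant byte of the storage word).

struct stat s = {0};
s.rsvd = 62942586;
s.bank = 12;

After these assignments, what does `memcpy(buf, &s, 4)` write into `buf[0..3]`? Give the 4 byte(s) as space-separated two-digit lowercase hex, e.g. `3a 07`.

3c 06 d7 ac

[4+:28] rsvd=62942586 & 0xfffffff = 0x3c06d7a; word=0x3c06d7a0
[0+:4] bank=12 & 0xf = 0xc; word=0x3c06d7ac
word = 0x3c06d7ac → big-endian bytes:
  [0]=0x3c  [1]=0x06  [2]=0xd7  [3]=0xac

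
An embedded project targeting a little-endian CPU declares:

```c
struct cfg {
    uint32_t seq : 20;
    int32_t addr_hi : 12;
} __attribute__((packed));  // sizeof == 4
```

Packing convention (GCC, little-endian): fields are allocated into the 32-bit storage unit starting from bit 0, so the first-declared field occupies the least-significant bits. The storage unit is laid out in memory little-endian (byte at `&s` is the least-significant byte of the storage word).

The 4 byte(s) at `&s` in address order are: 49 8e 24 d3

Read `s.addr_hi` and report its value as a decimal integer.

-718

[0]=0x49 [1]=0x8e [2]=0x24 [3]=0xd3 (little-endian) → word 0xd3248e49
seq:20 @ bit 0 → (0xd3248e49>>0)&0xfffff = 0x48e49
addr_hi:12 @ bit 20 → (0xd3248e49>>20)&0xfff = 0xd32  ←
addr_hi signed 12b, MSB=1: 3378 - 4096 = -718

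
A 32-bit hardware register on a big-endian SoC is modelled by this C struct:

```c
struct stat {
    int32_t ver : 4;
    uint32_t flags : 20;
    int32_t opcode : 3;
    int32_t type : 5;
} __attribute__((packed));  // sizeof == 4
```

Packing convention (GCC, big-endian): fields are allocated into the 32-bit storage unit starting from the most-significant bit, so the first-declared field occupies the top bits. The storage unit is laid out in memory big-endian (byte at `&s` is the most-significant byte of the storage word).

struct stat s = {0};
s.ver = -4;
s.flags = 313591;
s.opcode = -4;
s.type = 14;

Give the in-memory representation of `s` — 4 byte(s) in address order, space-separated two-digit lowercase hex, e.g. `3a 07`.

ver (4b) val=-4 bits=0xc at bit 28: 0xc0000000
flags (20b) val=313591 bits=0x4c8f7 at bit 8: 0xc4c8f700
opcode (3b) val=-4 bits=0x4 at bit 5: 0xc4c8f780
type (5b) val=14 bits=0xe at bit 0: 0xc4c8f78e
word = 0xc4c8f78e → big-endian bytes:
  [0]=0xc4  [1]=0xc8  [2]=0xf7  [3]=0x8e

c4 c8 f7 8e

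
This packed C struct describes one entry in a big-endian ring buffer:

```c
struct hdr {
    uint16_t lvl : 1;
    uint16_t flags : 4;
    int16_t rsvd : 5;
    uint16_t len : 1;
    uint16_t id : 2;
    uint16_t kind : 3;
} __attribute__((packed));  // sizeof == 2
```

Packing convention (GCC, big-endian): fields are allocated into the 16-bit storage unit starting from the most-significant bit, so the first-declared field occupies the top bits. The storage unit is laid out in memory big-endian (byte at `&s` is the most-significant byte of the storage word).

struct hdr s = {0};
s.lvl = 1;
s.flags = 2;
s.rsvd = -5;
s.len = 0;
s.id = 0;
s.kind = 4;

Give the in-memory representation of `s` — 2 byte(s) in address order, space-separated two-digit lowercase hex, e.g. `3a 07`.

96 c4

lvl:1 = 1 → 0x1 << 15 → word 0x8000
flags:4 = 2 → 0x2 << 11 → word 0x9000
rsvd:5 = -5 → 0x1b << 6 → word 0x96c0
len:1 = 0 → 0x0 << 5 → word 0x96c0
id:2 = 0 → 0x0 << 3 → word 0x96c0
kind:3 = 4 → 0x4 << 0 → word 0x96c4
word = 0x96c4 → big-endian bytes:
  [0]=0x96  [1]=0xc4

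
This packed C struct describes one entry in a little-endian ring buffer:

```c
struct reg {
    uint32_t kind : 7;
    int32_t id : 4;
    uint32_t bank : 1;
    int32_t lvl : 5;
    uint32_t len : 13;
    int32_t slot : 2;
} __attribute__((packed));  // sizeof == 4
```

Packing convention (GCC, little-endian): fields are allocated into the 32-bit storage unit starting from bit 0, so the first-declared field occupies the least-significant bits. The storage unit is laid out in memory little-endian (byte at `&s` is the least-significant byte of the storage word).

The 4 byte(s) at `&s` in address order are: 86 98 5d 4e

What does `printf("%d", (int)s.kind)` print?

[0]=0x86 [1]=0x98 [2]=0x5d [3]=0x4e (little-endian) → word 0x4e5d9886
kind [0+:7] = (word>>0) & 0x7f = 6  ←
id [7+:4] = (word>>7) & 0xf = 1
bank [11+:1] = (word>>11) & 0x1 = 1
lvl [12+:5] = (word>>12) & 0x1f = 25
len [17+:13] = (word>>17) & 0x1fff = 1838
slot [30+:2] = (word>>30) & 0x3 = 1

6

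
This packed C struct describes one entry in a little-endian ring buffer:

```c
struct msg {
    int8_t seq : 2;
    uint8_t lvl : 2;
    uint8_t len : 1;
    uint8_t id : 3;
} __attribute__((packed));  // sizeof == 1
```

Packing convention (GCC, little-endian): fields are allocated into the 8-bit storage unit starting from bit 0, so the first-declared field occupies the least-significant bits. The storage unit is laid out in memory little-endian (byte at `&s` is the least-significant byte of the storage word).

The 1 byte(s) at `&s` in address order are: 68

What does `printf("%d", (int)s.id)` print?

[0]=0x68 (little-endian) → word 0x68
seq [0+:2] = (word>>0) & 0x3 = 0
lvl [2+:2] = (word>>2) & 0x3 = 2
len [4+:1] = (word>>4) & 0x1 = 0
id [5+:3] = (word>>5) & 0x7 = 3  ←

3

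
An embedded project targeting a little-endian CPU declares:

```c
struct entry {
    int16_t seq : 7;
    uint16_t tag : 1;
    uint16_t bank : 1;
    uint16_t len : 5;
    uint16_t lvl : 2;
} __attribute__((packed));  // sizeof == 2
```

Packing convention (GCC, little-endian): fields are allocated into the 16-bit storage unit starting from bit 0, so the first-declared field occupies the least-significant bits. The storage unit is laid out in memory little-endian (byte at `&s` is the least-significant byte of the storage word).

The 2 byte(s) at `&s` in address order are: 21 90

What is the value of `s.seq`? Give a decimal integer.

[0]=0x21 [1]=0x90 (little-endian) → word 0x9021
seq [0+:7] = (word>>0) & 0x7f = 33  ←
tag [7+:1] = (word>>7) & 0x1 = 0
bank [8+:1] = (word>>8) & 0x1 = 0
len [9+:5] = (word>>9) & 0x1f = 8
lvl [14+:2] = (word>>14) & 0x3 = 2
seq signed 7b, MSB=0: value = 33

33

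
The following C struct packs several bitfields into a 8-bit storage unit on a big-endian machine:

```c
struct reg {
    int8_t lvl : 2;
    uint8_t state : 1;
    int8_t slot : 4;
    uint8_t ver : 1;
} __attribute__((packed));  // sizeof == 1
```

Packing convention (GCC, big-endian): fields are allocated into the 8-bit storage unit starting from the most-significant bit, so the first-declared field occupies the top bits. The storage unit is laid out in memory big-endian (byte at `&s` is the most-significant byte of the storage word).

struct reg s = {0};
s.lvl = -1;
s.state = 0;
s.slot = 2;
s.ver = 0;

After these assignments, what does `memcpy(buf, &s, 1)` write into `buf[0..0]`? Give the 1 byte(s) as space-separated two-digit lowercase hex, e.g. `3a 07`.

[6+:2] lvl=-1 & 0x3 = 0x3; word=0xc0
[5+:1] state=0 & 0x1 = 0x0; word=0xc0
[1+:4] slot=2 & 0xf = 0x2; word=0xc4
[0+:1] ver=0 & 0x1 = 0x0; word=0xc4
word = 0xc4 → big-endian bytes:
  [0]=0xc4

c4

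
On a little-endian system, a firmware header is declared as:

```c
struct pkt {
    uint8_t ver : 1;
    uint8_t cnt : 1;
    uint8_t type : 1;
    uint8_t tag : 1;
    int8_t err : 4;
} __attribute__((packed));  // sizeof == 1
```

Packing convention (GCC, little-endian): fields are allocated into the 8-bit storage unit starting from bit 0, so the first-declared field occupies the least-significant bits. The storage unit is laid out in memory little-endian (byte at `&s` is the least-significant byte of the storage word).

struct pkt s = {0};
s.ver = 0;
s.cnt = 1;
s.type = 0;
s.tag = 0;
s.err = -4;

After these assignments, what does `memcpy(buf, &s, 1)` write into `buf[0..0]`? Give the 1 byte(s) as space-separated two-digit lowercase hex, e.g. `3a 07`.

c2

[0+:1] ver=0 & 0x1 = 0x0; word=0x00
[1+:1] cnt=1 & 0x1 = 0x1; word=0x02
[2+:1] type=0 & 0x1 = 0x0; word=0x02
[3+:1] tag=0 & 0x1 = 0x0; word=0x02
[4+:4] err=-4 & 0xf = 0xc; word=0xc2
word = 0xc2 → little-endian bytes:
  [0]=0xc2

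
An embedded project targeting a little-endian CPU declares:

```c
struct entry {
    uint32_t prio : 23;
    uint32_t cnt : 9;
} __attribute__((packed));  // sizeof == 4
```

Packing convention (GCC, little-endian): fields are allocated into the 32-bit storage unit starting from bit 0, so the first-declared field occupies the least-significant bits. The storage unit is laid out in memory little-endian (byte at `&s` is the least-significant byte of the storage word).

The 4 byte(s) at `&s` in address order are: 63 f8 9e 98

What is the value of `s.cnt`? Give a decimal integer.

305

[0]=0x63 [1]=0xf8 [2]=0x9e [3]=0x98 (little-endian) → word 0x989ef863
prio:23 @ bit 0 → (0x989ef863>>0)&0x7fffff = 0x1ef863
cnt:9 @ bit 23 → (0x989ef863>>23)&0x1ff = 0x131  ←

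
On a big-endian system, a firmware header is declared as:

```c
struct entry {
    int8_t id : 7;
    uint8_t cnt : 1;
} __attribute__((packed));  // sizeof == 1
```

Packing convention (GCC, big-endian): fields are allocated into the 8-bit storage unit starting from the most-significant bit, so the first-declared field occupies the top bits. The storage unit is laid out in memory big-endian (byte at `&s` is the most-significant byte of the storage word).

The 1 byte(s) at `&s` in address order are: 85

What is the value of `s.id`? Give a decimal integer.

[0]=0x85 (big-endian) → word 0x85
id:7 @ bit 1 → (0x85>>1)&0x7f = 0x42  ←
cnt:1 @ bit 0 → (0x85>>0)&0x1 = 0x1
id signed 7b, MSB=1: 66 - 128 = -62

-62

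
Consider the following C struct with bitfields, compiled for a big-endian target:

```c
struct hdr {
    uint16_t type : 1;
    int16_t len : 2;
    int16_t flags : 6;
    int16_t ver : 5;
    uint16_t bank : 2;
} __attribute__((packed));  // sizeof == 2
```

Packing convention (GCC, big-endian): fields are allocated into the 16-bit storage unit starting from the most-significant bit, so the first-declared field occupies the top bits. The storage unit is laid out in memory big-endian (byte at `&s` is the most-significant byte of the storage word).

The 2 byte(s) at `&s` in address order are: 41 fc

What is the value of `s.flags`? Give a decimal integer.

3

[0]=0x41 [1]=0xfc (big-endian) → word 0x41fc
type:1 @ bit 15 → (0x41fc>>15)&0x1 = 0x0
len:2 @ bit 13 → (0x41fc>>13)&0x3 = 0x2
flags:6 @ bit 7 → (0x41fc>>7)&0x3f = 0x3  ←
ver:5 @ bit 2 → (0x41fc>>2)&0x1f = 0x1f
bank:2 @ bit 0 → (0x41fc>>0)&0x3 = 0x0
flags signed 6b, MSB=0: value = 3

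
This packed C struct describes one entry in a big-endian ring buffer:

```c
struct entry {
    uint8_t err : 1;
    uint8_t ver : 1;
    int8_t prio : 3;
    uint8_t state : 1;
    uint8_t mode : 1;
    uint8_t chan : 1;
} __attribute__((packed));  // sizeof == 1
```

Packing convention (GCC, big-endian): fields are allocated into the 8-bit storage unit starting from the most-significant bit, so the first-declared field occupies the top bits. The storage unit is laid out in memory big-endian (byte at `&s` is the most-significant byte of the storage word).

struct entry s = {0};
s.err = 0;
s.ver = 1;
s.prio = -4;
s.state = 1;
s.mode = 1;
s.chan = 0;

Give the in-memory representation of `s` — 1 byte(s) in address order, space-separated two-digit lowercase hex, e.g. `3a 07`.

[7+:1] err=0 & 0x1 = 0x0; word=0x00
[6+:1] ver=1 & 0x1 = 0x1; word=0x40
[3+:3] prio=-4 & 0x7 = 0x4; word=0x60
[2+:1] state=1 & 0x1 = 0x1; word=0x64
[1+:1] mode=1 & 0x1 = 0x1; word=0x66
[0+:1] chan=0 & 0x1 = 0x0; word=0x66
word = 0x66 → big-endian bytes:
  [0]=0x66

66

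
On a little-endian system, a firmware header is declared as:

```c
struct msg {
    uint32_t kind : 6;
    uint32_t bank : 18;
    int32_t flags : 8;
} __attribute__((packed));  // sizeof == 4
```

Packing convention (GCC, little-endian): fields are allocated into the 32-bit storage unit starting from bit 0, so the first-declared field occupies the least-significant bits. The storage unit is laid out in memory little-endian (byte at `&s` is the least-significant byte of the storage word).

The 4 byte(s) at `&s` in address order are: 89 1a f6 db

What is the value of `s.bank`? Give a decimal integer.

252010

[0]=0x89 [1]=0x1a [2]=0xf6 [3]=0xdb (little-endian) → word 0xdbf61a89
kind:6 @ bit 0 → (0xdbf61a89>>0)&0x3f = 0x9
bank:18 @ bit 6 → (0xdbf61a89>>6)&0x3ffff = 0x3d86a  ←
flags:8 @ bit 24 → (0xdbf61a89>>24)&0xff = 0xdb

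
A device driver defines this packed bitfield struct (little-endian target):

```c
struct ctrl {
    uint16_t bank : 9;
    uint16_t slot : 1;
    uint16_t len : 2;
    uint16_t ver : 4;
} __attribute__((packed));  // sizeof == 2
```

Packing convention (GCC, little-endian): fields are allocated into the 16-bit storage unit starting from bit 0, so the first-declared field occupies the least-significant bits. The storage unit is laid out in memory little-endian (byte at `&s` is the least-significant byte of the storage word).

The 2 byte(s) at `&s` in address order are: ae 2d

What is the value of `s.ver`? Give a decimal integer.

[0]=0xae [1]=0x2d (little-endian) → word 0x2dae
bank [0+:9] = (word>>0) & 0x1ff = 430
slot [9+:1] = (word>>9) & 0x1 = 0
len [10+:2] = (word>>10) & 0x3 = 3
ver [12+:4] = (word>>12) & 0xf = 2  ←

2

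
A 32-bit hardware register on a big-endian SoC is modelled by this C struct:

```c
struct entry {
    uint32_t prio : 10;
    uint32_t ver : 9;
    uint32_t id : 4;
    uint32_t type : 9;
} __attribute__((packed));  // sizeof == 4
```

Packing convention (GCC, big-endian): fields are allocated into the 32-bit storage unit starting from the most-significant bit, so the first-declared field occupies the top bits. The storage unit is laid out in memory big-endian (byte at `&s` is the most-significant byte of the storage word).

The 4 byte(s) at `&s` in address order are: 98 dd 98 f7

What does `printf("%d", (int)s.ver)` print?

236

[0]=0x98 [1]=0xdd [2]=0x98 [3]=0xf7 (big-endian) → word 0x98dd98f7
prio [22+:10] = (word>>22) & 0x3ff = 611
ver [13+:9] = (word>>13) & 0x1ff = 236  ←
id [9+:4] = (word>>9) & 0xf = 12
type [0+:9] = (word>>0) & 0x1ff = 247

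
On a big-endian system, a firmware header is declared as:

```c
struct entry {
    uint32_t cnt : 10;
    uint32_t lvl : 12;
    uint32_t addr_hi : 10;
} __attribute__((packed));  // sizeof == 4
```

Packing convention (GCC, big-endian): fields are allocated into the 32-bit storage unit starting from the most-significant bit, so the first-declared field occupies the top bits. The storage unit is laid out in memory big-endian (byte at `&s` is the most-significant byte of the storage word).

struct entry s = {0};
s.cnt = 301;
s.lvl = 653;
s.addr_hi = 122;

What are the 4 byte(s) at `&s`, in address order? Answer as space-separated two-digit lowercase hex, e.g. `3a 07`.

4b 4a 34 7a

[22+:10] cnt=301 & 0x3ff = 0x12d; word=0x4b400000
[10+:12] lvl=653 & 0xfff = 0x28d; word=0x4b4a3400
[0+:10] addr_hi=122 & 0x3ff = 0x7a; word=0x4b4a347a
word = 0x4b4a347a → big-endian bytes:
  [0]=0x4b  [1]=0x4a  [2]=0x34  [3]=0x7a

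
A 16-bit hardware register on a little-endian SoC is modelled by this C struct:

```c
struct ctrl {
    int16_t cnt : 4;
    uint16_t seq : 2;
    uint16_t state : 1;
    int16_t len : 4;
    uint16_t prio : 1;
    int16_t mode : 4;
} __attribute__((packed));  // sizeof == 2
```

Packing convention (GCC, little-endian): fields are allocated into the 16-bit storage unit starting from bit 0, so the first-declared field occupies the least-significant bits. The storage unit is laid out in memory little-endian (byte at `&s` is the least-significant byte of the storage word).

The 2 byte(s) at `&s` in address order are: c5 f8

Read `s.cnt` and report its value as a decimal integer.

5

[0]=0xc5 [1]=0xf8 (little-endian) → word 0xf8c5
cnt:4 @ bit 0 → (0xf8c5>>0)&0xf = 0x5  ←
seq:2 @ bit 4 → (0xf8c5>>4)&0x3 = 0x0
state:1 @ bit 6 → (0xf8c5>>6)&0x1 = 0x1
len:4 @ bit 7 → (0xf8c5>>7)&0xf = 0x1
prio:1 @ bit 11 → (0xf8c5>>11)&0x1 = 0x1
mode:4 @ bit 12 → (0xf8c5>>12)&0xf = 0xf
cnt signed 4b, MSB=0: value = 5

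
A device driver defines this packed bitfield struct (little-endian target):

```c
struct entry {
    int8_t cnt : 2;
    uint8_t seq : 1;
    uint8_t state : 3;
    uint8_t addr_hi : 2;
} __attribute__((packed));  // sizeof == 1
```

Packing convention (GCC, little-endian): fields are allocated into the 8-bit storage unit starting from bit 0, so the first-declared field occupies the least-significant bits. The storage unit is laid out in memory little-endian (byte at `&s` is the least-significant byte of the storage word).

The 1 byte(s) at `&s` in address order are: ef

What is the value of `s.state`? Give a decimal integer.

5

[0]=0xef (little-endian) → word 0xef
cnt:2 @ bit 0 → (0xef>>0)&0x3 = 0x3
seq:1 @ bit 2 → (0xef>>2)&0x1 = 0x1
state:3 @ bit 3 → (0xef>>3)&0x7 = 0x5  ←
addr_hi:2 @ bit 6 → (0xef>>6)&0x3 = 0x3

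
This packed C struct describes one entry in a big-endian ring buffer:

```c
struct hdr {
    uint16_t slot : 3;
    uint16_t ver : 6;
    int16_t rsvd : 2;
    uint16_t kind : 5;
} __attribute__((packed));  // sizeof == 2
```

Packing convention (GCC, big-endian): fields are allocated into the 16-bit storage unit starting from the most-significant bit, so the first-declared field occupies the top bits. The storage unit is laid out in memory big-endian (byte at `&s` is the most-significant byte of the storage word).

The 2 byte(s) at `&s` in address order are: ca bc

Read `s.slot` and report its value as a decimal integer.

6

[0]=0xca [1]=0xbc (big-endian) → word 0xcabc
slot:3 @ bit 13 → (0xcabc>>13)&0x7 = 0x6  ←
ver:6 @ bit 7 → (0xcabc>>7)&0x3f = 0x15
rsvd:2 @ bit 5 → (0xcabc>>5)&0x3 = 0x1
kind:5 @ bit 0 → (0xcabc>>0)&0x1f = 0x1c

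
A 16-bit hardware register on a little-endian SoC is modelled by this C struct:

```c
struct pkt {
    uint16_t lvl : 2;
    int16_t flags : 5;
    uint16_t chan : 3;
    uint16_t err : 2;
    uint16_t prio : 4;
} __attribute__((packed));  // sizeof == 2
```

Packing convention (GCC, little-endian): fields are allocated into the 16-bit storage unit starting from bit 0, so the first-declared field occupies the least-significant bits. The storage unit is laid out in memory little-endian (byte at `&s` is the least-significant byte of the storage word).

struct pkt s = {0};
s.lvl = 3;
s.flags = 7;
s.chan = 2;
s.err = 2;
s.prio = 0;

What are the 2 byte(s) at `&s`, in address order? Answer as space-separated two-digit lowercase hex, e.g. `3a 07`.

lvl (2b) val=3 bits=0x3 at bit 0: 0x0003
flags (5b) val=7 bits=0x7 at bit 2: 0x001f
chan (3b) val=2 bits=0x2 at bit 7: 0x011f
err (2b) val=2 bits=0x2 at bit 10: 0x091f
prio (4b) val=0 bits=0x0 at bit 12: 0x091f
word = 0x091f → little-endian bytes:
  [0]=0x1f  [1]=0x09

1f 09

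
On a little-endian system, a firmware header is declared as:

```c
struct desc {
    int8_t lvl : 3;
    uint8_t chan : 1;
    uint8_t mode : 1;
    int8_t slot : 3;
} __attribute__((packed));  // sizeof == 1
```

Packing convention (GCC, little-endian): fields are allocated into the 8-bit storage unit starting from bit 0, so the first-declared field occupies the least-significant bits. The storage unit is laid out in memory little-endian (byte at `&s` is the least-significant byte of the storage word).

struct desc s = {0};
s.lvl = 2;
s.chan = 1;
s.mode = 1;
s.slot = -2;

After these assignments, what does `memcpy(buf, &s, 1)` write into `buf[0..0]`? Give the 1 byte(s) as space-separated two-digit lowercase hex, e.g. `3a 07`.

da

lvl (3b) val=2 bits=0x2 at bit 0: 0x02
chan (1b) val=1 bits=0x1 at bit 3: 0x0a
mode (1b) val=1 bits=0x1 at bit 4: 0x1a
slot (3b) val=-2 bits=0x6 at bit 5: 0xda
word = 0xda → little-endian bytes:
  [0]=0xda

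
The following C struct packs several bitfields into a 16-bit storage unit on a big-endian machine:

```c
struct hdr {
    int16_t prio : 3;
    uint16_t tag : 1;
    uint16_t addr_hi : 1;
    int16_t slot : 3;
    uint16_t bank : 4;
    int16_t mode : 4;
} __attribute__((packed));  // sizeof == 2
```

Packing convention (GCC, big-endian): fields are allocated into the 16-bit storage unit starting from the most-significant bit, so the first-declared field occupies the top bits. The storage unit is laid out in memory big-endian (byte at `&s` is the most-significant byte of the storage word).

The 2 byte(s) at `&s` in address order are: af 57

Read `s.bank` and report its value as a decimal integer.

[0]=0xaf [1]=0x57 (big-endian) → word 0xaf57
prio [13+:3] = (word>>13) & 0x7 = 5
tag [12+:1] = (word>>12) & 0x1 = 0
addr_hi [11+:1] = (word>>11) & 0x1 = 1
slot [8+:3] = (word>>8) & 0x7 = 7
bank [4+:4] = (word>>4) & 0xf = 5  ←
mode [0+:4] = (word>>0) & 0xf = 7

5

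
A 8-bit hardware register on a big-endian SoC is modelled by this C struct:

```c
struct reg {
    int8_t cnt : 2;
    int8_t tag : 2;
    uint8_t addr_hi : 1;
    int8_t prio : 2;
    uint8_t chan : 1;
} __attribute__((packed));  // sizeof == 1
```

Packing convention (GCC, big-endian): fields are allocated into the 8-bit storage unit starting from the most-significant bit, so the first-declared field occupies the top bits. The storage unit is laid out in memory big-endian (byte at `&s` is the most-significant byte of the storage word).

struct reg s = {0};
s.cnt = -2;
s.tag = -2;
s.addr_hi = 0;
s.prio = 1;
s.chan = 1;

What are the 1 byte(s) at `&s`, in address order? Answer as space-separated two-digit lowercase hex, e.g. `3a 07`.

cnt:2 = -2 → 0x2 << 6 → word 0x80
tag:2 = -2 → 0x2 << 4 → word 0xa0
addr_hi:1 = 0 → 0x0 << 3 → word 0xa0
prio:2 = 1 → 0x1 << 1 → word 0xa2
chan:1 = 1 → 0x1 << 0 → word 0xa3
word = 0xa3 → big-endian bytes:
  [0]=0xa3

a3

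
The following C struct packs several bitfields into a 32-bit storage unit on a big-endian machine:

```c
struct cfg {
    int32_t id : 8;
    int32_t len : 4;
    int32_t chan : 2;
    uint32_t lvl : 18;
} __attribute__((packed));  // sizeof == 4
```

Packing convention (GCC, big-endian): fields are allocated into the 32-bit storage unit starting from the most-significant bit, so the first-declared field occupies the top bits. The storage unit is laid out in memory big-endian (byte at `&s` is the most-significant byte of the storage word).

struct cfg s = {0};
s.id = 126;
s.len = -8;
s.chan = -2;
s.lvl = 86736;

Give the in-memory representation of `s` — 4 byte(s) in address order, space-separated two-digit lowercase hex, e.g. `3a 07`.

id:8 = 126 → 0x7e << 24 → word 0x7e000000
len:4 = -8 → 0x8 << 20 → word 0x7e800000
chan:2 = -2 → 0x2 << 18 → word 0x7e880000
lvl:18 = 86736 → 0x152d0 << 0 → word 0x7e8952d0
word = 0x7e8952d0 → big-endian bytes:
  [0]=0x7e  [1]=0x89  [2]=0x52  [3]=0xd0

7e 89 52 d0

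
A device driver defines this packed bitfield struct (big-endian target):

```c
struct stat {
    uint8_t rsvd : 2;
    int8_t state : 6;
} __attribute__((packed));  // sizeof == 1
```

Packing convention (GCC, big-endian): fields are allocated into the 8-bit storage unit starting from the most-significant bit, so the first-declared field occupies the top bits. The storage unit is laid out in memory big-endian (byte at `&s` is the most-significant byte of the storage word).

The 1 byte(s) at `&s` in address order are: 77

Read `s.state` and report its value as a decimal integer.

-9

[0]=0x77 (big-endian) → word 0x77
rsvd:2 @ bit 6 → (0x77>>6)&0x3 = 0x1
state:6 @ bit 0 → (0x77>>0)&0x3f = 0x37  ←
state signed 6b, MSB=1: 55 - 64 = -9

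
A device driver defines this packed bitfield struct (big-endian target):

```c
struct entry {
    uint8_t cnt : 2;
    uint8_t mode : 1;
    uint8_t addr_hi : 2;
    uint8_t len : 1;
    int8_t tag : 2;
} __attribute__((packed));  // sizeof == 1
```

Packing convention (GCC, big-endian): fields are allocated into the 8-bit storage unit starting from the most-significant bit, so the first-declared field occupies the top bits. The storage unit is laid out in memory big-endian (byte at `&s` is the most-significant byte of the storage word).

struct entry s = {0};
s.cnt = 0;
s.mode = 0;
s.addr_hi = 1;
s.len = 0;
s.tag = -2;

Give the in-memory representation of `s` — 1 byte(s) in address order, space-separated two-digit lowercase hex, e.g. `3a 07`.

0a

[6+:2] cnt=0 & 0x3 = 0x0; word=0x00
[5+:1] mode=0 & 0x1 = 0x0; word=0x00
[3+:2] addr_hi=1 & 0x3 = 0x1; word=0x08
[2+:1] len=0 & 0x1 = 0x0; word=0x08
[0+:2] tag=-2 & 0x3 = 0x2; word=0x0a
word = 0x0a → big-endian bytes:
  [0]=0x0a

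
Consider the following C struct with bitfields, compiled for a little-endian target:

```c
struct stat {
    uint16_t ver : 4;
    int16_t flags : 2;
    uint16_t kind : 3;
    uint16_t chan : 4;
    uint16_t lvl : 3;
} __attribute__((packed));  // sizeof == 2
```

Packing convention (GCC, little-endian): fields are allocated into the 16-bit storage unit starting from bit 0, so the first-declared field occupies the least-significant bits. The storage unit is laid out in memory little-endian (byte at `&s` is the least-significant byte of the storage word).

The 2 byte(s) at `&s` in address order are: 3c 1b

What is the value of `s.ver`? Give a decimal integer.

[0]=0x3c [1]=0x1b (little-endian) → word 0x1b3c
ver:4 @ bit 0 → (0x1b3c>>0)&0xf = 0xc  ←
flags:2 @ bit 4 → (0x1b3c>>4)&0x3 = 0x3
kind:3 @ bit 6 → (0x1b3c>>6)&0x7 = 0x4
chan:4 @ bit 9 → (0x1b3c>>9)&0xf = 0xd
lvl:3 @ bit 13 → (0x1b3c>>13)&0x7 = 0x0

12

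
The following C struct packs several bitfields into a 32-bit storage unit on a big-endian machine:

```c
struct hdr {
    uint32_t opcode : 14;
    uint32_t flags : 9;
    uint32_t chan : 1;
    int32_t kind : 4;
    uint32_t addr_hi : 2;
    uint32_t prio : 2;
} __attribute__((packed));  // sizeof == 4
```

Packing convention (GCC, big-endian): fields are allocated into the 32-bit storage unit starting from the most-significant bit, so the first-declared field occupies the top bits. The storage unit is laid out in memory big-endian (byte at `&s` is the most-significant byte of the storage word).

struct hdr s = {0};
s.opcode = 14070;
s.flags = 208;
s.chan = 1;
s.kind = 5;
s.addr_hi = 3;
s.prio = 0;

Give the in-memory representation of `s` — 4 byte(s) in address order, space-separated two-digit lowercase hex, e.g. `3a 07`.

opcode (14b) val=14070 bits=0x36f6 at bit 18: 0xdbd80000
flags (9b) val=208 bits=0xd0 at bit 9: 0xdbd9a000
chan (1b) val=1 bits=0x1 at bit 8: 0xdbd9a100
kind (4b) val=5 bits=0x5 at bit 4: 0xdbd9a150
addr_hi (2b) val=3 bits=0x3 at bit 2: 0xdbd9a15c
prio (2b) val=0 bits=0x0 at bit 0: 0xdbd9a15c
word = 0xdbd9a15c → big-endian bytes:
  [0]=0xdb  [1]=0xd9  [2]=0xa1  [3]=0x5c

db d9 a1 5c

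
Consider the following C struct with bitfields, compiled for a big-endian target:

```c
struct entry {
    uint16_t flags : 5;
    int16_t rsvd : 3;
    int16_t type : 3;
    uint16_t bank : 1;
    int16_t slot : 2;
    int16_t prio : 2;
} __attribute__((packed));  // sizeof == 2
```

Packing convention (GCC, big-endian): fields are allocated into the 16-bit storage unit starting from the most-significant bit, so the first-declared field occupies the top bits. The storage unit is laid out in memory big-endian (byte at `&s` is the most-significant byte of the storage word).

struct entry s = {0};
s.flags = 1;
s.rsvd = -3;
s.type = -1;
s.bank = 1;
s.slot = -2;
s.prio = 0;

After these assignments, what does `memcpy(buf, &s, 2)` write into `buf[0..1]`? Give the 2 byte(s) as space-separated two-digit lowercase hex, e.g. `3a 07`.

0d f8

flags (5b) val=1 bits=0x1 at bit 11: 0x0800
rsvd (3b) val=-3 bits=0x5 at bit 8: 0x0d00
type (3b) val=-1 bits=0x7 at bit 5: 0x0de0
bank (1b) val=1 bits=0x1 at bit 4: 0x0df0
slot (2b) val=-2 bits=0x2 at bit 2: 0x0df8
prio (2b) val=0 bits=0x0 at bit 0: 0x0df8
word = 0x0df8 → big-endian bytes:
  [0]=0x0d  [1]=0xf8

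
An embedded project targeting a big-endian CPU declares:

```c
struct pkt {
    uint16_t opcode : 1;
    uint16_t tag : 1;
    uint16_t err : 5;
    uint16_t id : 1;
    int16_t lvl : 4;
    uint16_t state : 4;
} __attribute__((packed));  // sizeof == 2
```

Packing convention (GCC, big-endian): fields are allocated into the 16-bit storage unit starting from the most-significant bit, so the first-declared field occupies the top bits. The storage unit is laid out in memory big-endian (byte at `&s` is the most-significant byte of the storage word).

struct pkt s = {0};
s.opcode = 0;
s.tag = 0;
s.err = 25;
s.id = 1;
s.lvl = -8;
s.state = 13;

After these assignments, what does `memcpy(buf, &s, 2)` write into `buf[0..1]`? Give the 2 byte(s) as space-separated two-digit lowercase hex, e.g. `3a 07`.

33 8d

[15+:1] opcode=0 & 0x1 = 0x0; word=0x0000
[14+:1] tag=0 & 0x1 = 0x0; word=0x0000
[9+:5] err=25 & 0x1f = 0x19; word=0x3200
[8+:1] id=1 & 0x1 = 0x1; word=0x3300
[4+:4] lvl=-8 & 0xf = 0x8; word=0x3380
[0+:4] state=13 & 0xf = 0xd; word=0x338d
word = 0x338d → big-endian bytes:
  [0]=0x33  [1]=0x8d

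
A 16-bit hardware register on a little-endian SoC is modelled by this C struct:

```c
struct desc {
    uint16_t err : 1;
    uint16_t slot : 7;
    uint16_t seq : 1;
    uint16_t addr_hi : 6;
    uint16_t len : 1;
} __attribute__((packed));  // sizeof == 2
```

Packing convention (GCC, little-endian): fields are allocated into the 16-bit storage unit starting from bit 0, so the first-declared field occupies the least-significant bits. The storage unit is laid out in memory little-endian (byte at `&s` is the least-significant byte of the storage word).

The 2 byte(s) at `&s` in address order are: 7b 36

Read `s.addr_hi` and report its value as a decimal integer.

27

[0]=0x7b [1]=0x36 (little-endian) → word 0x367b
err:1 @ bit 0 → (0x367b>>0)&0x1 = 0x1
slot:7 @ bit 1 → (0x367b>>1)&0x7f = 0x3d
seq:1 @ bit 8 → (0x367b>>8)&0x1 = 0x0
addr_hi:6 @ bit 9 → (0x367b>>9)&0x3f = 0x1b  ←
len:1 @ bit 15 → (0x367b>>15)&0x1 = 0x0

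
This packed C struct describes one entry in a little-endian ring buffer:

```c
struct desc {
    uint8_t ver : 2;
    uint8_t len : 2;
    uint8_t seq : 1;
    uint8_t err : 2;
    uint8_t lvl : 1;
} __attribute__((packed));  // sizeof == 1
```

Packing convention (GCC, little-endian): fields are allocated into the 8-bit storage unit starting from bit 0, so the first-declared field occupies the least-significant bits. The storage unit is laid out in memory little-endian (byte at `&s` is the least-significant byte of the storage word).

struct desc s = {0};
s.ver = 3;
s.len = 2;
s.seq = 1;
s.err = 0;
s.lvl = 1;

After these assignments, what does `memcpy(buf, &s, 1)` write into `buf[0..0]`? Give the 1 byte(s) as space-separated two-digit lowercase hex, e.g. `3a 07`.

9b

ver (2b) val=3 bits=0x3 at bit 0: 0x03
len (2b) val=2 bits=0x2 at bit 2: 0x0b
seq (1b) val=1 bits=0x1 at bit 4: 0x1b
err (2b) val=0 bits=0x0 at bit 5: 0x1b
lvl (1b) val=1 bits=0x1 at bit 7: 0x9b
word = 0x9b → little-endian bytes:
  [0]=0x9b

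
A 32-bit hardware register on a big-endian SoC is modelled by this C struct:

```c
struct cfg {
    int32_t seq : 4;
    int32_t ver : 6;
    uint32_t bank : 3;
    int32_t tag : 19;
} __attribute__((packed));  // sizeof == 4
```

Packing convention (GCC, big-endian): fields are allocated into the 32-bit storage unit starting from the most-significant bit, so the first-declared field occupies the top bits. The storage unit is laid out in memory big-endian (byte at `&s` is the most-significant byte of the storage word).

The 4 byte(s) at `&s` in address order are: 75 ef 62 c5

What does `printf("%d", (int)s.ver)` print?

[0]=0x75 [1]=0xef [2]=0x62 [3]=0xc5 (big-endian) → word 0x75ef62c5
seq:4 @ bit 28 → (0x75ef62c5>>28)&0xf = 0x7
ver:6 @ bit 22 → (0x75ef62c5>>22)&0x3f = 0x17  ←
bank:3 @ bit 19 → (0x75ef62c5>>19)&0x7 = 0x5
tag:19 @ bit 0 → (0x75ef62c5>>0)&0x7ffff = 0x762c5
ver signed 6b, MSB=0: value = 23

23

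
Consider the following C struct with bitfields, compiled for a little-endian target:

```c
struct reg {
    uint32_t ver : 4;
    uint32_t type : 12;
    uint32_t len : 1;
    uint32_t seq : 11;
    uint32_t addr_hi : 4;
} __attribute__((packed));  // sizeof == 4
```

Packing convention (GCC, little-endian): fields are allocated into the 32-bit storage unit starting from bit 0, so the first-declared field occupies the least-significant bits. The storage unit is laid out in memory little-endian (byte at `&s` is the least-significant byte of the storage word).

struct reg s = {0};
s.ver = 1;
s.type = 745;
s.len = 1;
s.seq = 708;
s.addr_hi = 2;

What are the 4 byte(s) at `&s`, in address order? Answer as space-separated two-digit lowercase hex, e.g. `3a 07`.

91 2e 89 25

ver:4 = 1 → 0x1 << 0 → word 0x00000001
type:12 = 745 → 0x2e9 << 4 → word 0x00002e91
len:1 = 1 → 0x1 << 16 → word 0x00012e91
seq:11 = 708 → 0x2c4 << 17 → word 0x05892e91
addr_hi:4 = 2 → 0x2 << 28 → word 0x25892e91
word = 0x25892e91 → little-endian bytes:
  [0]=0x91  [1]=0x2e  [2]=0x89  [3]=0x25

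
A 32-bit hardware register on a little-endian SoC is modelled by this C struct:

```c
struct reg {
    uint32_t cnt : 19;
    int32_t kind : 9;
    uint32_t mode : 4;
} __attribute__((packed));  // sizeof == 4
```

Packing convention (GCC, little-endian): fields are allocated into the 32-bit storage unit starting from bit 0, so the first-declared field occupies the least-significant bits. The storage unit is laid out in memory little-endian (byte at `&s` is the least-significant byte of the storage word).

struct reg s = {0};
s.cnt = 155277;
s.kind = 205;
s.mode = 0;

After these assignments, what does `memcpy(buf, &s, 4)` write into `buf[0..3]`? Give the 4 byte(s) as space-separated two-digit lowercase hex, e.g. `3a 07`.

8d 5e 6a 06

cnt (19b) val=155277 bits=0x25e8d at bit 0: 0x00025e8d
kind (9b) val=205 bits=0xcd at bit 19: 0x066a5e8d
mode (4b) val=0 bits=0x0 at bit 28: 0x066a5e8d
word = 0x066a5e8d → little-endian bytes:
  [0]=0x8d  [1]=0x5e  [2]=0x6a  [3]=0x06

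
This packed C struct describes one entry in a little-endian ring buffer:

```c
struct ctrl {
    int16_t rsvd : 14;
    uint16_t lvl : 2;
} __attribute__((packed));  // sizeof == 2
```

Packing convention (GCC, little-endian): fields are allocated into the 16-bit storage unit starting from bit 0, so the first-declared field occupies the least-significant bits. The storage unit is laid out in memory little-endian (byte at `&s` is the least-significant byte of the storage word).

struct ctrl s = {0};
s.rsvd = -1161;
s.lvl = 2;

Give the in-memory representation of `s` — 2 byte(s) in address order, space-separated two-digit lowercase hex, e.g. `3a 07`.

77 bb

rsvd:14 = -1161 → 0x3b77 << 0 → word 0x3b77
lvl:2 = 2 → 0x2 << 14 → word 0xbb77
word = 0xbb77 → little-endian bytes:
  [0]=0x77  [1]=0xbb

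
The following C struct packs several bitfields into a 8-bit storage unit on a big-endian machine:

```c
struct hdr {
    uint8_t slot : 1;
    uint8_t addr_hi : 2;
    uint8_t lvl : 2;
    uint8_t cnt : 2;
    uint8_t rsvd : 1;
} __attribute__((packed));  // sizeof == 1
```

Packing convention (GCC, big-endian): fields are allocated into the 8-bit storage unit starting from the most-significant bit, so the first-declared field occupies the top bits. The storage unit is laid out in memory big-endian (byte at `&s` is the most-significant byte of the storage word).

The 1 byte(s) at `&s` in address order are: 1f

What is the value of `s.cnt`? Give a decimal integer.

3

[0]=0x1f (big-endian) → word 0x1f
slot [7+:1] = (word>>7) & 0x1 = 0
addr_hi [5+:2] = (word>>5) & 0x3 = 0
lvl [3+:2] = (word>>3) & 0x3 = 3
cnt [1+:2] = (word>>1) & 0x3 = 3  ←
rsvd [0+:1] = (word>>0) & 0x1 = 1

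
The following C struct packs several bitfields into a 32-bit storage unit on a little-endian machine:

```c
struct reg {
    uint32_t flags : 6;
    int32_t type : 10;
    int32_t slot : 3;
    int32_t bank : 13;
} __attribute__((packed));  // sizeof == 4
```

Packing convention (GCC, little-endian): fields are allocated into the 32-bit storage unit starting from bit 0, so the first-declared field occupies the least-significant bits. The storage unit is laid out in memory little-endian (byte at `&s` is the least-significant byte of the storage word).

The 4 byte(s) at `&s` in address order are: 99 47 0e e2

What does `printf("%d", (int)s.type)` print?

[0]=0x99 [1]=0x47 [2]=0x0e [3]=0xe2 (little-endian) → word 0xe20e4799
flags:6 @ bit 0 → (0xe20e4799>>0)&0x3f = 0x19
type:10 @ bit 6 → (0xe20e4799>>6)&0x3ff = 0x11e  ←
slot:3 @ bit 16 → (0xe20e4799>>16)&0x7 = 0x6
bank:13 @ bit 19 → (0xe20e4799>>19)&0x1fff = 0x1c41
type signed 10b, MSB=0: value = 286

286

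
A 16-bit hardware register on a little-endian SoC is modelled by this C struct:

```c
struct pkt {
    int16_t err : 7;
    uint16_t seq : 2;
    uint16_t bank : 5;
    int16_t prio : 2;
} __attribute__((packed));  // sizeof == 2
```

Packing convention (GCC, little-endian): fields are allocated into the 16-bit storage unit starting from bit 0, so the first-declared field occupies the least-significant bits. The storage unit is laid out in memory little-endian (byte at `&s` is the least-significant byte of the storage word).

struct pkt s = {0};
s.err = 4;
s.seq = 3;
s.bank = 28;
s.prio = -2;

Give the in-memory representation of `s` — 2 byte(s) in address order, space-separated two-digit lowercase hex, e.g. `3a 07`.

84 b9

err (7b) val=4 bits=0x4 at bit 0: 0x0004
seq (2b) val=3 bits=0x3 at bit 7: 0x0184
bank (5b) val=28 bits=0x1c at bit 9: 0x3984
prio (2b) val=-2 bits=0x2 at bit 14: 0xb984
word = 0xb984 → little-endian bytes:
  [0]=0x84  [1]=0xb9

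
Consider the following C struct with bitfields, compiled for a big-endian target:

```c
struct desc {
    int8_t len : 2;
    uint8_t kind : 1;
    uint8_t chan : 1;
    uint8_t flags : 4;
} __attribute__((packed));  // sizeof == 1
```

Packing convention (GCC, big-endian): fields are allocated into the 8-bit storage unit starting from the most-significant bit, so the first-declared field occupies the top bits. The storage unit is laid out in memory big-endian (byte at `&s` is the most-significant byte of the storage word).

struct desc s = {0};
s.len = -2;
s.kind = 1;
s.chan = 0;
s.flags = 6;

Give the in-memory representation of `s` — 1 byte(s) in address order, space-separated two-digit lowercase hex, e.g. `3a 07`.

len:2 = -2 → 0x2 << 6 → word 0x80
kind:1 = 1 → 0x1 << 5 → word 0xa0
chan:1 = 0 → 0x0 << 4 → word 0xa0
flags:4 = 6 → 0x6 << 0 → word 0xa6
word = 0xa6 → big-endian bytes:
  [0]=0xa6

a6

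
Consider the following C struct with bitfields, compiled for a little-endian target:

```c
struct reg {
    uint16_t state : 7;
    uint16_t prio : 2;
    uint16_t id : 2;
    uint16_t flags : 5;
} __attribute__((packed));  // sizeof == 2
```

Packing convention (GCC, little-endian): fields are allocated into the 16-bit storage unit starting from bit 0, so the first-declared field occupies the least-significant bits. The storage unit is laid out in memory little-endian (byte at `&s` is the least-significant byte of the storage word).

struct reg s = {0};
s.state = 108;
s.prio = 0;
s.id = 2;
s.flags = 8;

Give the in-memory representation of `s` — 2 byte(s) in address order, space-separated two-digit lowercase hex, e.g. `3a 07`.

6c 44

state:7 = 108 → 0x6c << 0 → word 0x006c
prio:2 = 0 → 0x0 << 7 → word 0x006c
id:2 = 2 → 0x2 << 9 → word 0x046c
flags:5 = 8 → 0x8 << 11 → word 0x446c
word = 0x446c → little-endian bytes:
  [0]=0x6c  [1]=0x44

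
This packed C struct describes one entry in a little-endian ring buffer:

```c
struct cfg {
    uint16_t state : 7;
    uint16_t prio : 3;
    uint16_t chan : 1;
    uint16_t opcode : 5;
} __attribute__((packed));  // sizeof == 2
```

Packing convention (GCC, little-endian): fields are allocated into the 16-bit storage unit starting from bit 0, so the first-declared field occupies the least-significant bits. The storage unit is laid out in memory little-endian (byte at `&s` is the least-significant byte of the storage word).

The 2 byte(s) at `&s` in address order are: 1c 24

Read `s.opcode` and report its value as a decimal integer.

4

[0]=0x1c [1]=0x24 (little-endian) → word 0x241c
state [0+:7] = (word>>0) & 0x7f = 28
prio [7+:3] = (word>>7) & 0x7 = 0
chan [10+:1] = (word>>10) & 0x1 = 1
opcode [11+:5] = (word>>11) & 0x1f = 4  ←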